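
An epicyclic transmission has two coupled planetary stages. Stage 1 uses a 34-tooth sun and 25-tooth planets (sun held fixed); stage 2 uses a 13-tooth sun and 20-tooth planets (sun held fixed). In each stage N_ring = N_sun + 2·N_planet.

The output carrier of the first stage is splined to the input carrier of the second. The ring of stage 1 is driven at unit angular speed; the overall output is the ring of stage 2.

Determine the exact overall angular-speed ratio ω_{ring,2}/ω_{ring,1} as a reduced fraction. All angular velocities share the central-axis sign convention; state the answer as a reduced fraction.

2772/3127

Stage 1: N_ring = 34 + 2·25 = 84
Stage 1: 34(ω_s−ω_c) = −84(ω_r−ω_c),  ω_s=0, ω_r=1
Stage 1: 34(0−ω_c) = −84(1−ω_c)  ⇒  118ω_c = 84  ⇒  ω_c = 42/59
  ⇒ ω_c¹/ω_r¹ = 42/59
Stage 2: N_ring = 13 + 2·20 = 53
Stage 2: 13(ω_s−ω_c) = −53(ω_r−ω_c),  ω_s=0, ω_c=1
Stage 2: ω_r = 1 − (13/53)(0−1) = 66/53
  ⇒ ω_r²/ω_c² = 66/53
Coupling ω_c² = ω_c¹ ⇒ overall = 42/59 × 66/53 = 2772/3127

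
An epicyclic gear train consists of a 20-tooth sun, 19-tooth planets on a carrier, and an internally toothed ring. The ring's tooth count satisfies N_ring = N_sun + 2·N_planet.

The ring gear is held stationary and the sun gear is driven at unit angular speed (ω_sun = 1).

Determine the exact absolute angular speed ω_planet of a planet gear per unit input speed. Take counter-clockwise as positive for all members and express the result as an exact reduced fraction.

N_ring = 20 + 2·19 = 58
20(ω_s−ω_c) = −58(ω_r−ω_c),  ω_r=0, ω_s=1
20(1−ω_c) = −58(0−ω_c)  ⇒  78ω_c = 20  ⇒  ω_c = 10/39
sun–planet: 20·(1−10/39) = −19·(ω_p−ω_c)  ⇒  ω_p−ω_c = −(20/19)·(29/39) = -580/741
ω_p = 10/39 − 580/741 = -10/19

-10/19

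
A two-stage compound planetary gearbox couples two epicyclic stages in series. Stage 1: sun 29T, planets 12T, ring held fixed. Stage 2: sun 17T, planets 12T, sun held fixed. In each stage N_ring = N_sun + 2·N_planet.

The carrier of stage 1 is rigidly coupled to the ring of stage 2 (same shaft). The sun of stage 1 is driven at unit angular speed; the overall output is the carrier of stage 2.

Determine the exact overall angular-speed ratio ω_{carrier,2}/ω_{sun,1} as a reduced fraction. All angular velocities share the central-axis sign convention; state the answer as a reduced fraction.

1/4

Stage 1: N_ring = 29 + 2·12 = 53
Stage 1: 29(ω_s−ω_c) = −53(ω_r−ω_c),  ω_r=0, ω_s=1
Stage 1: 29(1−ω_c) = −53(0−ω_c)  ⇒  82ω_c = 29  ⇒  ω_c = 29/82
  ⇒ ω_c¹/ω_s¹ = 29/82
Stage 2: N_ring = 17 + 2·12 = 41
Stage 2: 17(ω_s−ω_c) = −41(ω_r−ω_c),  ω_s=0, ω_r=1
Stage 2: 17(0−ω_c) = −41(1−ω_c)  ⇒  58ω_c = 41  ⇒  ω_c = 41/58
  ⇒ ω_c²/ω_r² = 41/58
Coupling ω_r² = ω_c¹ ⇒ overall = 29/82 × 41/58 = 1/4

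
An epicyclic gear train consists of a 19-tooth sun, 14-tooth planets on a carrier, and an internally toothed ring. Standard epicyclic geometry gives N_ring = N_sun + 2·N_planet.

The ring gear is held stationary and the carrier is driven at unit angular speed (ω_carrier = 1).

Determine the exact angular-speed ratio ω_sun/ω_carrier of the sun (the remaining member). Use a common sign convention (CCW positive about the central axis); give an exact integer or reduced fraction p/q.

66/19

N_ring = 19 + 2·14 = 47
19(ω_s−ω_c) = −47(ω_r−ω_c),  ω_r=0, ω_c=1
ω_s = 1 − (47/19)(0−1) = 66/19
ω_s/ω_c = 66/19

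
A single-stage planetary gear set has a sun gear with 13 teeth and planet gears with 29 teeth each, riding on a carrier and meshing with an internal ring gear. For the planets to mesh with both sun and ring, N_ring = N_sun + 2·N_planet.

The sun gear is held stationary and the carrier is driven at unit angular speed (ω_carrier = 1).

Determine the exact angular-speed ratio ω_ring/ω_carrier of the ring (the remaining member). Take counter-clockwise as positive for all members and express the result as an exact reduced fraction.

84/71

N_ring = 13 + 2·29 = 71
13(ω_s−ω_c) = −71(ω_r−ω_c),  ω_s=0, ω_c=1
ω_r = 1 − (13/71)(0−1) = 84/71
ω_r/ω_c = 84/71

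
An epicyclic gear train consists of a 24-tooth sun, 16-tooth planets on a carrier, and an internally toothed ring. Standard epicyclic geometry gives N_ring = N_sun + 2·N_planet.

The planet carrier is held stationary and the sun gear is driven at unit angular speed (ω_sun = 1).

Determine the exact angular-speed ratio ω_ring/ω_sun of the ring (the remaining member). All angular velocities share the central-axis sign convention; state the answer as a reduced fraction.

-3/7

N_ring = 24 + 2·16 = 56
24(ω_s−ω_c) = −56(ω_r−ω_c),  ω_c=0, ω_s=1
ω_r = 0 − (24/56)(1−0) = -3/7
ω_r/ω_s = -3/7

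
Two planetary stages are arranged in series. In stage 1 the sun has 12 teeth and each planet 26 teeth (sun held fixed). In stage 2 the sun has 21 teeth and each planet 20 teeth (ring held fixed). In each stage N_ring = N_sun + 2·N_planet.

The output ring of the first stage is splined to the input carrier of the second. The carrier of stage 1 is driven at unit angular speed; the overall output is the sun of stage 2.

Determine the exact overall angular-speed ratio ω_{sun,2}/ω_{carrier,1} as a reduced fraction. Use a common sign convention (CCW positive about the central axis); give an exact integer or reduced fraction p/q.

779/168

Stage 1: N_ring = 12 + 2·26 = 64
Stage 1: 12(ω_s−ω_c) = −64(ω_r−ω_c),  ω_s=0, ω_c=1
Stage 1: ω_r = 1 − (12/64)(0−1) = 19/16
  ⇒ ω_r¹/ω_c¹ = 19/16
Stage 2: N_ring = 21 + 2·20 = 61
Stage 2: 21(ω_s−ω_c) = −61(ω_r−ω_c),  ω_r=0, ω_c=1
Stage 2: ω_s = 1 − (61/21)(0−1) = 82/21
  ⇒ ω_s²/ω_c² = 82/21
Coupling ω_c² = ω_r¹ ⇒ overall = 19/16 × 82/21 = 779/168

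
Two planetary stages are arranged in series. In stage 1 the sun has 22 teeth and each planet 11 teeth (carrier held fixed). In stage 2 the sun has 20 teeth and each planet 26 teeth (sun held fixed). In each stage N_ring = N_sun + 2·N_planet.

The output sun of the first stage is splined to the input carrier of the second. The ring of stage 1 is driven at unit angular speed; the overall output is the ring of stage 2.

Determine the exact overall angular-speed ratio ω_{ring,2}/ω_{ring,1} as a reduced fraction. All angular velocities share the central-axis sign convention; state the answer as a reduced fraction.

-23/9

Stage 1: N_ring = 22 + 2·11 = 44
Stage 1: 22(ω_s−ω_c) = −44(ω_r−ω_c),  ω_c=0, ω_r=1
Stage 1: ω_s = 0 − (44/22)(1−0) = -2
  ⇒ ω_s¹/ω_r¹ = -2
Stage 2: N_ring = 20 + 2·26 = 72
Stage 2: 20(ω_s−ω_c) = −72(ω_r−ω_c),  ω_s=0, ω_c=1
Stage 2: ω_r = 1 − (20/72)(0−1) = 23/18
  ⇒ ω_r²/ω_c² = 23/18
Coupling ω_c² = ω_s¹ ⇒ overall = -2 × 23/18 = -23/9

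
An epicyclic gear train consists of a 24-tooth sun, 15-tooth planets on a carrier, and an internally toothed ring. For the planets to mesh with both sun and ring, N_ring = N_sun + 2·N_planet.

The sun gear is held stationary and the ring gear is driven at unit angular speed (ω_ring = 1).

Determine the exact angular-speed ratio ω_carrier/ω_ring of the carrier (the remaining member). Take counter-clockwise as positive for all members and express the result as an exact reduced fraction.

9/13

N_ring = 24 + 2·15 = 54
24(ω_s−ω_c) = −54(ω_r−ω_c),  ω_s=0, ω_r=1
24(0−ω_c) = −54(1−ω_c)  ⇒  78ω_c = 54  ⇒  ω_c = 9/13
ω_c/ω_r = 9/13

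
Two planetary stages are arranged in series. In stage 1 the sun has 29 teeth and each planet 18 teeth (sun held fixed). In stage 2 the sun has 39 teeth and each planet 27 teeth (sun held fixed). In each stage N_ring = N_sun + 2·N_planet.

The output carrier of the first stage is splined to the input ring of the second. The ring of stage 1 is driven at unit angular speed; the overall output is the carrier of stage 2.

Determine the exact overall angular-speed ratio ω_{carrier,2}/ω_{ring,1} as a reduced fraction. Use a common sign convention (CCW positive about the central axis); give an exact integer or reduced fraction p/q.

2015/4136

Stage 1: N_ring = 29 + 2·18 = 65
Stage 1: 29(ω_s−ω_c) = −65(ω_r−ω_c),  ω_s=0, ω_r=1
Stage 1: 29(0−ω_c) = −65(1−ω_c)  ⇒  94ω_c = 65  ⇒  ω_c = 65/94
  ⇒ ω_c¹/ω_r¹ = 65/94
Stage 2: N_ring = 39 + 2·27 = 93
Stage 2: 39(ω_s−ω_c) = −93(ω_r−ω_c),  ω_s=0, ω_r=1
Stage 2: 39(0−ω_c) = −93(1−ω_c)  ⇒  132ω_c = 93  ⇒  ω_c = 31/44
  ⇒ ω_c²/ω_r² = 31/44
Coupling ω_r² = ω_c¹ ⇒ overall = 65/94 × 31/44 = 2015/4136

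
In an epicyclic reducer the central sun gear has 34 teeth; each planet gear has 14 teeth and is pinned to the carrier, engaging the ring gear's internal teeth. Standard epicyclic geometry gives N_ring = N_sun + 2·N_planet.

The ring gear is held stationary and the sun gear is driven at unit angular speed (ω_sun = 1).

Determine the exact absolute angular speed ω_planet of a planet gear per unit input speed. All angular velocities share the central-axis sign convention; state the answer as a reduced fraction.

-17/14

N_ring = 34 + 2·14 = 62
34(ω_s−ω_c) = −62(ω_r−ω_c),  ω_r=0, ω_s=1
34(1−ω_c) = −62(0−ω_c)  ⇒  96ω_c = 34  ⇒  ω_c = 17/48
sun–planet: 34·(1−17/48) = −14·(ω_p−ω_c)  ⇒  ω_p−ω_c = −(34/14)·(31/48) = -527/336
ω_p = 17/48 − 527/336 = -17/14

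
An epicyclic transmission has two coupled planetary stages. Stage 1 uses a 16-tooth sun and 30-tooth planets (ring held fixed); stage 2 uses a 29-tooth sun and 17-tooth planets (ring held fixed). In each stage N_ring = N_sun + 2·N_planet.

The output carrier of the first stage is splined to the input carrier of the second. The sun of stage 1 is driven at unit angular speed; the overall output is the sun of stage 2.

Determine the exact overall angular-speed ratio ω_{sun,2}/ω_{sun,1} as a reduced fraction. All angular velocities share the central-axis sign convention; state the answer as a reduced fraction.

16/29

Stage 1: N_ring = 16 + 2·30 = 76
Stage 1: 16(ω_s−ω_c) = −76(ω_r−ω_c),  ω_r=0, ω_s=1
Stage 1: 16(1−ω_c) = −76(0−ω_c)  ⇒  92ω_c = 16  ⇒  ω_c = 4/23
  ⇒ ω_c¹/ω_s¹ = 4/23
Stage 2: N_ring = 29 + 2·17 = 63
Stage 2: 29(ω_s−ω_c) = −63(ω_r−ω_c),  ω_r=0, ω_c=1
Stage 2: ω_s = 1 − (63/29)(0−1) = 92/29
  ⇒ ω_s²/ω_c² = 92/29
Coupling ω_c² = ω_c¹ ⇒ overall = 4/23 × 92/29 = 16/29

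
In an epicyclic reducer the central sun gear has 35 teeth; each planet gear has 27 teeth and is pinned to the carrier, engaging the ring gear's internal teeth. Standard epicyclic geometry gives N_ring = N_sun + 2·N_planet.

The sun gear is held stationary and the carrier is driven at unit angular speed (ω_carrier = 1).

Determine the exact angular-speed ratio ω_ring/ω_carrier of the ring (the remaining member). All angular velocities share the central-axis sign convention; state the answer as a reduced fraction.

124/89

N_ring = 35 + 2·27 = 89
35(ω_s−ω_c) = −89(ω_r−ω_c),  ω_s=0, ω_c=1
ω_r = 1 − (35/89)(0−1) = 124/89
ω_r/ω_c = 124/89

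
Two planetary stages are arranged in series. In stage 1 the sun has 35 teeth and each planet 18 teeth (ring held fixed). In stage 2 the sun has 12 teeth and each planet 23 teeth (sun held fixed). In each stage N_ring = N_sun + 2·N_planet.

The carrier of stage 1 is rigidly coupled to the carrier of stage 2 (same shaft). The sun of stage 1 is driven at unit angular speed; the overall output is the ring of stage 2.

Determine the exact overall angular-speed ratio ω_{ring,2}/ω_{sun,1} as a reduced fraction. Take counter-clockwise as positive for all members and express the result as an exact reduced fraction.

1225/3074

Stage 1: N_ring = 35 + 2·18 = 71
Stage 1: 35(ω_s−ω_c) = −71(ω_r−ω_c),  ω_r=0, ω_s=1
Stage 1: 35(1−ω_c) = −71(0−ω_c)  ⇒  106ω_c = 35  ⇒  ω_c = 35/106
  ⇒ ω_c¹/ω_s¹ = 35/106
Stage 2: N_ring = 12 + 2·23 = 58
Stage 2: 12(ω_s−ω_c) = −58(ω_r−ω_c),  ω_s=0, ω_c=1
Stage 2: ω_r = 1 − (12/58)(0−1) = 35/29
  ⇒ ω_r²/ω_c² = 35/29
Coupling ω_c² = ω_c¹ ⇒ overall = 35/106 × 35/29 = 1225/3074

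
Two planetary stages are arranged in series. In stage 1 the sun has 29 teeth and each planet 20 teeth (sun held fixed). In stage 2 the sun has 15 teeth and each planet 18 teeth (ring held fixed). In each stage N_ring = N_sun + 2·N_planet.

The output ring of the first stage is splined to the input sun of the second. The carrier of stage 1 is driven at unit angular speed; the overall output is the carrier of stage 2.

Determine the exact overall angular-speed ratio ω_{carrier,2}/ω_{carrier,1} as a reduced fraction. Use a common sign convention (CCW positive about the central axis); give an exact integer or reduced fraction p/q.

245/759

Stage 1: N_ring = 29 + 2·20 = 69
Stage 1: 29(ω_s−ω_c) = −69(ω_r−ω_c),  ω_s=0, ω_c=1
Stage 1: ω_r = 1 − (29/69)(0−1) = 98/69
  ⇒ ω_r¹/ω_c¹ = 98/69
Stage 2: N_ring = 15 + 2·18 = 51
Stage 2: 15(ω_s−ω_c) = −51(ω_r−ω_c),  ω_r=0, ω_s=1
Stage 2: 15(1−ω_c) = −51(0−ω_c)  ⇒  66ω_c = 15  ⇒  ω_c = 5/22
  ⇒ ω_c²/ω_s² = 5/22
Coupling ω_s² = ω_r¹ ⇒ overall = 98/69 × 5/22 = 245/759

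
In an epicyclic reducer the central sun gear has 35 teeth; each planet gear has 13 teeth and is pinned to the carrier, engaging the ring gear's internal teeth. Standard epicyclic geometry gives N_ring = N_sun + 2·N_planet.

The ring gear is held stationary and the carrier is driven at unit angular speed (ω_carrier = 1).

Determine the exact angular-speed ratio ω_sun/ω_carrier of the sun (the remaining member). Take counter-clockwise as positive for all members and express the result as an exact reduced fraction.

96/35

N_ring = 35 + 2·13 = 61
35(ω_s−ω_c) = −61(ω_r−ω_c),  ω_r=0, ω_c=1
ω_s = 1 − (61/35)(0−1) = 96/35
ω_s/ω_c = 96/35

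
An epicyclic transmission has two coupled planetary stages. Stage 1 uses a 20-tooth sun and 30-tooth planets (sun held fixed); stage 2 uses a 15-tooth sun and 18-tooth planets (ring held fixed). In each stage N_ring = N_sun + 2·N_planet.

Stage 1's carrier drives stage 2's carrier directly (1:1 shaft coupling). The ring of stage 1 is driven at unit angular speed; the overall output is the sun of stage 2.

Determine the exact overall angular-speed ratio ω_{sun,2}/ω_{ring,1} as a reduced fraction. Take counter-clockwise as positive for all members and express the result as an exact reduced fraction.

88/25

Stage 1: N_ring = 20 + 2·30 = 80
Stage 1: 20(ω_s−ω_c) = −80(ω_r−ω_c),  ω_s=0, ω_r=1
Stage 1: 20(0−ω_c) = −80(1−ω_c)  ⇒  100ω_c = 80  ⇒  ω_c = 4/5
  ⇒ ω_c¹/ω_r¹ = 4/5
Stage 2: N_ring = 15 + 2·18 = 51
Stage 2: 15(ω_s−ω_c) = −51(ω_r−ω_c),  ω_r=0, ω_c=1
Stage 2: ω_s = 1 − (51/15)(0−1) = 22/5
  ⇒ ω_s²/ω_c² = 22/5
Coupling ω_c² = ω_c¹ ⇒ overall = 4/5 × 22/5 = 88/25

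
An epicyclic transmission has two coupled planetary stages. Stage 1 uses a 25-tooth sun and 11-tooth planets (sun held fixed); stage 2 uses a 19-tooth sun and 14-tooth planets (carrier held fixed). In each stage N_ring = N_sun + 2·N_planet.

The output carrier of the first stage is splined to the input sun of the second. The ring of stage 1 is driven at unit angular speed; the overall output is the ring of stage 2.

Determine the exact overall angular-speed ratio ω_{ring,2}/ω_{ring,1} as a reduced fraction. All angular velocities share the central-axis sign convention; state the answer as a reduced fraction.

Stage 1: N_ring = 25 + 2·11 = 47
Stage 1: 25(ω_s−ω_c) = −47(ω_r−ω_c),  ω_s=0, ω_r=1
Stage 1: 25(0−ω_c) = −47(1−ω_c)  ⇒  72ω_c = 47  ⇒  ω_c = 47/72
  ⇒ ω_c¹/ω_r¹ = 47/72
Stage 2: N_ring = 19 + 2·14 = 47
Stage 2: 19(ω_s−ω_c) = −47(ω_r−ω_c),  ω_c=0, ω_s=1
Stage 2: ω_r = 0 − (19/47)(1−0) = -19/47
  ⇒ ω_r²/ω_s² = -19/47
Coupling ω_s² = ω_c¹ ⇒ overall = 47/72 × -19/47 = -19/72

-19/72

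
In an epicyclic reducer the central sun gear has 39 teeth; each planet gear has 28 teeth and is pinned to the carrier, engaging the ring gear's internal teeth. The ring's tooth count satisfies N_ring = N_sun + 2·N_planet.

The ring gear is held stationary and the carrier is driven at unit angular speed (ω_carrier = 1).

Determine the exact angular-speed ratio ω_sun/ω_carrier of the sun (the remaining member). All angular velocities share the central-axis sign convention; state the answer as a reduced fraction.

134/39

N_ring = 39 + 2·28 = 95
39(ω_s−ω_c) = −95(ω_r−ω_c),  ω_r=0, ω_c=1
ω_s = 1 − (95/39)(0−1) = 134/39
ω_s/ω_c = 134/39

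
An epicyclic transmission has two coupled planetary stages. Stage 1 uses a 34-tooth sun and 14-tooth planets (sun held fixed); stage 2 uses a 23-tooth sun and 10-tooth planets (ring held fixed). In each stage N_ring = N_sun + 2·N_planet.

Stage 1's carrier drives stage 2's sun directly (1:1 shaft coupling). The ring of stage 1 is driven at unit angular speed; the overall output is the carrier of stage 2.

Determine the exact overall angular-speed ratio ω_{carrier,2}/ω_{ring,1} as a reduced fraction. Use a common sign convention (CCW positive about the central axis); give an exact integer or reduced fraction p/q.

Stage 1: N_ring = 34 + 2·14 = 62
Stage 1: 34(ω_s−ω_c) = −62(ω_r−ω_c),  ω_s=0, ω_r=1
Stage 1: 34(0−ω_c) = −62(1−ω_c)  ⇒  96ω_c = 62  ⇒  ω_c = 31/48
  ⇒ ω_c¹/ω_r¹ = 31/48
Stage 2: N_ring = 23 + 2·10 = 43
Stage 2: 23(ω_s−ω_c) = −43(ω_r−ω_c),  ω_r=0, ω_s=1
Stage 2: 23(1−ω_c) = −43(0−ω_c)  ⇒  66ω_c = 23  ⇒  ω_c = 23/66
  ⇒ ω_c²/ω_s² = 23/66
Coupling ω_s² = ω_c¹ ⇒ overall = 31/48 × 23/66 = 713/3168

713/3168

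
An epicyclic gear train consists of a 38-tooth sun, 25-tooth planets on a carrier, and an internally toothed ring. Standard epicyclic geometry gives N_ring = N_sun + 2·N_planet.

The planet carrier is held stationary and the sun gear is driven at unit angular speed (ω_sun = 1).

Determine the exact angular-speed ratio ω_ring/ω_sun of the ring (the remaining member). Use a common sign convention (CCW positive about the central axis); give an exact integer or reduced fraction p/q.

-19/44

N_ring = 38 + 2·25 = 88
38(ω_s−ω_c) = −88(ω_r−ω_c),  ω_c=0, ω_s=1
ω_r = 0 − (38/88)(1−0) = -19/44
ω_r/ω_s = -19/44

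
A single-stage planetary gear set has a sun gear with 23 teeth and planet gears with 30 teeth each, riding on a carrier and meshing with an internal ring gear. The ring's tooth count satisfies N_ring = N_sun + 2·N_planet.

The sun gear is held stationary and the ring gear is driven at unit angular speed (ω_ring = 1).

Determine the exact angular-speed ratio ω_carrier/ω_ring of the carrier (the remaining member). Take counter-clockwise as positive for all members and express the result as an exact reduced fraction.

N_ring = 23 + 2·30 = 83
23(ω_s−ω_c) = −83(ω_r−ω_c),  ω_s=0, ω_r=1
23(0−ω_c) = −83(1−ω_c)  ⇒  106ω_c = 83  ⇒  ω_c = 83/106
ω_c/ω_r = 83/106

83/106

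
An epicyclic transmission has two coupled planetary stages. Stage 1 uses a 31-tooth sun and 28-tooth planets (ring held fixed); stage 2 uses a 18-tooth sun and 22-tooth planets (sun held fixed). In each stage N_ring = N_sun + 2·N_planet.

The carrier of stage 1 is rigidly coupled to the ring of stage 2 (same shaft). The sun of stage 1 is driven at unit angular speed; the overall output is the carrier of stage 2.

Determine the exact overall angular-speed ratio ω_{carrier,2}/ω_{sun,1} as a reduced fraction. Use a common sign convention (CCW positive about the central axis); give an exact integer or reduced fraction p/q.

961/4720

Stage 1: N_ring = 31 + 2·28 = 87
Stage 1: 31(ω_s−ω_c) = −87(ω_r−ω_c),  ω_r=0, ω_s=1
Stage 1: 31(1−ω_c) = −87(0−ω_c)  ⇒  118ω_c = 31  ⇒  ω_c = 31/118
  ⇒ ω_c¹/ω_s¹ = 31/118
Stage 2: N_ring = 18 + 2·22 = 62
Stage 2: 18(ω_s−ω_c) = −62(ω_r−ω_c),  ω_s=0, ω_r=1
Stage 2: 18(0−ω_c) = −62(1−ω_c)  ⇒  80ω_c = 62  ⇒  ω_c = 31/40
  ⇒ ω_c²/ω_r² = 31/40
Coupling ω_r² = ω_c¹ ⇒ overall = 31/118 × 31/40 = 961/4720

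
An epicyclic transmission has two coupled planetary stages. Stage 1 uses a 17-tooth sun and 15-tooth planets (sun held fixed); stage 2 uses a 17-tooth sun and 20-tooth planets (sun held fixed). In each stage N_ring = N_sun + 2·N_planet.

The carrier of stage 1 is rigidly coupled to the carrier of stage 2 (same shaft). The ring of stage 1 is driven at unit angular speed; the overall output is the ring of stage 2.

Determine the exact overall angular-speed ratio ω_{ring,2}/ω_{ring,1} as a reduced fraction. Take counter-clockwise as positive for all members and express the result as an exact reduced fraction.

Stage 1: N_ring = 17 + 2·15 = 47
Stage 1: 17(ω_s−ω_c) = −47(ω_r−ω_c),  ω_s=0, ω_r=1
Stage 1: 17(0−ω_c) = −47(1−ω_c)  ⇒  64ω_c = 47  ⇒  ω_c = 47/64
  ⇒ ω_c¹/ω_r¹ = 47/64
Stage 2: N_ring = 17 + 2·20 = 57
Stage 2: 17(ω_s−ω_c) = −57(ω_r−ω_c),  ω_s=0, ω_c=1
Stage 2: ω_r = 1 − (17/57)(0−1) = 74/57
  ⇒ ω_r²/ω_c² = 74/57
Coupling ω_c² = ω_c¹ ⇒ overall = 47/64 × 74/57 = 1739/1824

1739/1824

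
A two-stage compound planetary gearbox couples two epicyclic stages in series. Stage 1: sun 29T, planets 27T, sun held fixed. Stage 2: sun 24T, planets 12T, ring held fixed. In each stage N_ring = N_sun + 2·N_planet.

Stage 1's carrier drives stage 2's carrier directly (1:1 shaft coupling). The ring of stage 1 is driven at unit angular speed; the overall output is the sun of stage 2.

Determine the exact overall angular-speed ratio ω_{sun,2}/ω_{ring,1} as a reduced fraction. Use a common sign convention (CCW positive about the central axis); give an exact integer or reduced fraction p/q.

Stage 1: N_ring = 29 + 2·27 = 83
Stage 1: 29(ω_s−ω_c) = −83(ω_r−ω_c),  ω_s=0, ω_r=1
Stage 1: 29(0−ω_c) = −83(1−ω_c)  ⇒  112ω_c = 83  ⇒  ω_c = 83/112
  ⇒ ω_c¹/ω_r¹ = 83/112
Stage 2: N_ring = 24 + 2·12 = 48
Stage 2: 24(ω_s−ω_c) = −48(ω_r−ω_c),  ω_r=0, ω_c=1
Stage 2: ω_s = 1 − (48/24)(0−1) = 3
  ⇒ ω_s²/ω_c² = 3
Coupling ω_c² = ω_c¹ ⇒ overall = 83/112 × 3 = 249/112

249/112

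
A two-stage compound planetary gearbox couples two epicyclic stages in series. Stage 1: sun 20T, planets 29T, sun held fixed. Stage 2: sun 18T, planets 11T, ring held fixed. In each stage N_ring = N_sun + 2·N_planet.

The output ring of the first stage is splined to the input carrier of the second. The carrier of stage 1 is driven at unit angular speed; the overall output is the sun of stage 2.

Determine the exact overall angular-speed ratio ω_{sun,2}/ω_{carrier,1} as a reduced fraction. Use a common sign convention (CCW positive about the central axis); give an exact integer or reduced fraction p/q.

Stage 1: N_ring = 20 + 2·29 = 78
Stage 1: 20(ω_s−ω_c) = −78(ω_r−ω_c),  ω_s=0, ω_c=1
Stage 1: ω_r = 1 − (20/78)(0−1) = 49/39
  ⇒ ω_r¹/ω_c¹ = 49/39
Stage 2: N_ring = 18 + 2·11 = 40
Stage 2: 18(ω_s−ω_c) = −40(ω_r−ω_c),  ω_r=0, ω_c=1
Stage 2: ω_s = 1 − (40/18)(0−1) = 29/9
  ⇒ ω_s²/ω_c² = 29/9
Coupling ω_c² = ω_r¹ ⇒ overall = 49/39 × 29/9 = 1421/351

1421/351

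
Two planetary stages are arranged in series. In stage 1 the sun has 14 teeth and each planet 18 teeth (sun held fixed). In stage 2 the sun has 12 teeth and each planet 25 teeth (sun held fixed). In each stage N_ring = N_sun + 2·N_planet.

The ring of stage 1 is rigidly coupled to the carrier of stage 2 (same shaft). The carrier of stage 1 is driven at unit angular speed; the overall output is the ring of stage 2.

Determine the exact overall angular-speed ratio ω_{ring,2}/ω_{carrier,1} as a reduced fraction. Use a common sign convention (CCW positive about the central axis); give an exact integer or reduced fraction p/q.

Stage 1: N_ring = 14 + 2·18 = 50
Stage 1: 14(ω_s−ω_c) = −50(ω_r−ω_c),  ω_s=0, ω_c=1
Stage 1: ω_r = 1 − (14/50)(0−1) = 32/25
  ⇒ ω_r¹/ω_c¹ = 32/25
Stage 2: N_ring = 12 + 2·25 = 62
Stage 2: 12(ω_s−ω_c) = −62(ω_r−ω_c),  ω_s=0, ω_c=1
Stage 2: ω_r = 1 − (12/62)(0−1) = 37/31
  ⇒ ω_r²/ω_c² = 37/31
Coupling ω_c² = ω_r¹ ⇒ overall = 32/25 × 37/31 = 1184/775

1184/775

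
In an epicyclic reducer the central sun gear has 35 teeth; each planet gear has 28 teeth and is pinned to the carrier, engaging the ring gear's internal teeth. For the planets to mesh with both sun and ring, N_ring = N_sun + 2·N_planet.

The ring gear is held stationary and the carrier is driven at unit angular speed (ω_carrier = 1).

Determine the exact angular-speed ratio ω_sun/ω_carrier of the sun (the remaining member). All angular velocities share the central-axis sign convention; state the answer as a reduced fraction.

18/5

N_ring = 35 + 2·28 = 91
35(ω_s−ω_c) = −91(ω_r−ω_c),  ω_r=0, ω_c=1
ω_s = 1 − (91/35)(0−1) = 18/5
ω_s/ω_c = 18/5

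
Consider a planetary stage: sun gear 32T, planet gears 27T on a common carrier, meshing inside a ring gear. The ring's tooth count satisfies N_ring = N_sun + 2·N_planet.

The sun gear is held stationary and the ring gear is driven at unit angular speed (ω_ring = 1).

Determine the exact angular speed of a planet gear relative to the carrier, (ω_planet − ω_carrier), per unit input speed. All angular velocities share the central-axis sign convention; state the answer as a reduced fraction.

1376/1593

N_ring = 32 + 2·27 = 86
32(ω_s−ω_c) = −86(ω_r−ω_c),  ω_s=0, ω_r=1
32(0−ω_c) = −86(1−ω_c)  ⇒  118ω_c = 86  ⇒  ω_c = 43/59
sun–planet: 32·(0−43/59) = −27·(ω_p−ω_c)  ⇒  ω_p−ω_c = −(32/27)·(-43/59) = 1376/1593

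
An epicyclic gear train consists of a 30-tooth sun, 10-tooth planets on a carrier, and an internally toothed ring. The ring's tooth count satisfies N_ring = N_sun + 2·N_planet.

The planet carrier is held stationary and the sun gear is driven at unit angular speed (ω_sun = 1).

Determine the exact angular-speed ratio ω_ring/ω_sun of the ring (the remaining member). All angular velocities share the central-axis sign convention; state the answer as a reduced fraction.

-3/5

N_ring = 30 + 2·10 = 50
30(ω_s−ω_c) = −50(ω_r−ω_c),  ω_c=0, ω_s=1
ω_r = 0 − (30/50)(1−0) = -3/5
ω_r/ω_s = -3/5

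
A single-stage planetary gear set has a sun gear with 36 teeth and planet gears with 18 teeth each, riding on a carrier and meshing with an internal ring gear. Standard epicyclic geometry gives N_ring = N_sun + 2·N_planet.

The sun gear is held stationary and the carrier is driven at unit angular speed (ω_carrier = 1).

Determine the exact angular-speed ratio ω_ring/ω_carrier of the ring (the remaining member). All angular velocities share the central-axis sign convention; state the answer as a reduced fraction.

N_ring = 36 + 2·18 = 72
36(ω_s−ω_c) = −72(ω_r−ω_c),  ω_s=0, ω_c=1
ω_r = 1 − (36/72)(0−1) = 3/2
ω_r/ω_c = 3/2

3/2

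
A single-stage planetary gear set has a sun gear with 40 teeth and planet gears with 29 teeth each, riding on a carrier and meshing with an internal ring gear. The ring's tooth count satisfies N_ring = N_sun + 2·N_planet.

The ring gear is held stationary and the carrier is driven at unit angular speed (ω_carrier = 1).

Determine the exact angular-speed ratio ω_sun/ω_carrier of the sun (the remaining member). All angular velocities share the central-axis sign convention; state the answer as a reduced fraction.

N_ring = 40 + 2·29 = 98
40(ω_s−ω_c) = −98(ω_r−ω_c),  ω_r=0, ω_c=1
ω_s = 1 − (98/40)(0−1) = 69/20
ω_s/ω_c = 69/20

69/20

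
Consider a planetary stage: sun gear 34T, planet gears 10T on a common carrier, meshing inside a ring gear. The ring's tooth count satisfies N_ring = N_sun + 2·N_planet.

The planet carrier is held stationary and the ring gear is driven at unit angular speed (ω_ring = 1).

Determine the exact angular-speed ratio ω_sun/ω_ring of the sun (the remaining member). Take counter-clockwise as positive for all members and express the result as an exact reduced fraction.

N_ring = 34 + 2·10 = 54
34(ω_s−ω_c) = −54(ω_r−ω_c),  ω_c=0, ω_r=1
ω_s = 0 − (54/34)(1−0) = -27/17
ω_s/ω_r = -27/17

-27/17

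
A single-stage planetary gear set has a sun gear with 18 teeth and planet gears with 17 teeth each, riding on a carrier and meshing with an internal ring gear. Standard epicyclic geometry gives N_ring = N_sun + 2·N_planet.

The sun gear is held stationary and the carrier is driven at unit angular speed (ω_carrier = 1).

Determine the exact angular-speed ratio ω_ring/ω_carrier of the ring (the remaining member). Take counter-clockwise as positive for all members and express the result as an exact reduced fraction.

N_ring = 18 + 2·17 = 52
18(ω_s−ω_c) = −52(ω_r−ω_c),  ω_s=0, ω_c=1
ω_r = 1 − (18/52)(0−1) = 35/26
ω_r/ω_c = 35/26

35/26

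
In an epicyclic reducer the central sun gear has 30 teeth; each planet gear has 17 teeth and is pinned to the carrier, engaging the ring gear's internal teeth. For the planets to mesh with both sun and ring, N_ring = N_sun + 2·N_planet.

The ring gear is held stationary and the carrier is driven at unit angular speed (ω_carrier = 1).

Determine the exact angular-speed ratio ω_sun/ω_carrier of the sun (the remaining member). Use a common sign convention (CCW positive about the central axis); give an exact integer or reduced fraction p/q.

47/15

N_ring = 30 + 2·17 = 64
30(ω_s−ω_c) = −64(ω_r−ω_c),  ω_r=0, ω_c=1
ω_s = 1 − (64/30)(0−1) = 47/15
ω_s/ω_c = 47/15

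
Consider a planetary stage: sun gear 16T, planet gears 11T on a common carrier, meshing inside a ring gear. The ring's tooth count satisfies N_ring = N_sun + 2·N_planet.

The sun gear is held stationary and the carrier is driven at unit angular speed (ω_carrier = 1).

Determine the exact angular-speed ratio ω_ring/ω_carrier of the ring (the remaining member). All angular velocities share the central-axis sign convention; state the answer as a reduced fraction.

27/19

N_ring = 16 + 2·11 = 38
16(ω_s−ω_c) = −38(ω_r−ω_c),  ω_s=0, ω_c=1
ω_r = 1 − (16/38)(0−1) = 27/19
ω_r/ω_c = 27/19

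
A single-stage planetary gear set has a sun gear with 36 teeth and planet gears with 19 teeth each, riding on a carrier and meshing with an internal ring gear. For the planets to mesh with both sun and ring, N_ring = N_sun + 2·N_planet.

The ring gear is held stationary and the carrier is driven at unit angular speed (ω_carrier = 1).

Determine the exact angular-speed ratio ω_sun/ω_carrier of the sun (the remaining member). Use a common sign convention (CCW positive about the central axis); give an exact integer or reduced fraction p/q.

N_ring = 36 + 2·19 = 74
36(ω_s−ω_c) = −74(ω_r−ω_c),  ω_r=0, ω_c=1
ω_s = 1 − (74/36)(0−1) = 55/18
ω_s/ω_c = 55/18

55/18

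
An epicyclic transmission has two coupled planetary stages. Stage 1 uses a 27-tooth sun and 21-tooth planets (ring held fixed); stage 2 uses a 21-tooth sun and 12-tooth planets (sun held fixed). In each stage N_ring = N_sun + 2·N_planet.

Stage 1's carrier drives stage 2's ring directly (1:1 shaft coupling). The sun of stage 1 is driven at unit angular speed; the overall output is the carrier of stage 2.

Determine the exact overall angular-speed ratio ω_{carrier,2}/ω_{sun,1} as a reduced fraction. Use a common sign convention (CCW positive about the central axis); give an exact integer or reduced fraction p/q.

135/704

Stage 1: N_ring = 27 + 2·21 = 69
Stage 1: 27(ω_s−ω_c) = −69(ω_r−ω_c),  ω_r=0, ω_s=1
Stage 1: 27(1−ω_c) = −69(0−ω_c)  ⇒  96ω_c = 27  ⇒  ω_c = 9/32
  ⇒ ω_c¹/ω_s¹ = 9/32
Stage 2: N_ring = 21 + 2·12 = 45
Stage 2: 21(ω_s−ω_c) = −45(ω_r−ω_c),  ω_s=0, ω_r=1
Stage 2: 21(0−ω_c) = −45(1−ω_c)  ⇒  66ω_c = 45  ⇒  ω_c = 15/22
  ⇒ ω_c²/ω_r² = 15/22
Coupling ω_r² = ω_c¹ ⇒ overall = 9/32 × 15/22 = 135/704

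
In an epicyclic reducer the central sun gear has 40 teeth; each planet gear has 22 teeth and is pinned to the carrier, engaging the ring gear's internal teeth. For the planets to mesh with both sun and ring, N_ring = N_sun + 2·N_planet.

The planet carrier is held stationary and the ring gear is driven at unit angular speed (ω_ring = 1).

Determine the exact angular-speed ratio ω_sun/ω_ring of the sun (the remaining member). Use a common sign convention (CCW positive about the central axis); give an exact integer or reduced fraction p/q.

-21/10

N_ring = 40 + 2·22 = 84
40(ω_s−ω_c) = −84(ω_r−ω_c),  ω_c=0, ω_r=1
ω_s = 0 − (84/40)(1−0) = -21/10
ω_s/ω_r = -21/10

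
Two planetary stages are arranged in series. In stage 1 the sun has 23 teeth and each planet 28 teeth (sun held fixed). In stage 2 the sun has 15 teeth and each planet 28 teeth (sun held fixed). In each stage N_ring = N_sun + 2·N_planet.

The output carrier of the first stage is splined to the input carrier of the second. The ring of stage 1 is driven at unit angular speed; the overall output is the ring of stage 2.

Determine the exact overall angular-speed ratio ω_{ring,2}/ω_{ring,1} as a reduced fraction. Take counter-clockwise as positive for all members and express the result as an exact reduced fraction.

Stage 1: N_ring = 23 + 2·28 = 79
Stage 1: 23(ω_s−ω_c) = −79(ω_r−ω_c),  ω_s=0, ω_r=1
Stage 1: 23(0−ω_c) = −79(1−ω_c)  ⇒  102ω_c = 79  ⇒  ω_c = 79/102
  ⇒ ω_c¹/ω_r¹ = 79/102
Stage 2: N_ring = 15 + 2·28 = 71
Stage 2: 15(ω_s−ω_c) = −71(ω_r−ω_c),  ω_s=0, ω_c=1
Stage 2: ω_r = 1 − (15/71)(0−1) = 86/71
  ⇒ ω_r²/ω_c² = 86/71
Coupling ω_c² = ω_c¹ ⇒ overall = 79/102 × 86/71 = 3397/3621

3397/3621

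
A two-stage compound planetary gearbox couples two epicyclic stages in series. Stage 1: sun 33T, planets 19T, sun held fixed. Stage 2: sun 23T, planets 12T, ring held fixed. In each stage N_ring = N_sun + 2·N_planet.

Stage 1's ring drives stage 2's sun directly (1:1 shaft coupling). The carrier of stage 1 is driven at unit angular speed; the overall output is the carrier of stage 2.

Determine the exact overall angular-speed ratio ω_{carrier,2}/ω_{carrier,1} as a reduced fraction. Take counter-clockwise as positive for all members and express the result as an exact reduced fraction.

Stage 1: N_ring = 33 + 2·19 = 71
Stage 1: 33(ω_s−ω_c) = −71(ω_r−ω_c),  ω_s=0, ω_c=1
Stage 1: ω_r = 1 − (33/71)(0−1) = 104/71
  ⇒ ω_r¹/ω_c¹ = 104/71
Stage 2: N_ring = 23 + 2·12 = 47
Stage 2: 23(ω_s−ω_c) = −47(ω_r−ω_c),  ω_r=0, ω_s=1
Stage 2: 23(1−ω_c) = −47(0−ω_c)  ⇒  70ω_c = 23  ⇒  ω_c = 23/70
  ⇒ ω_c²/ω_s² = 23/70
Coupling ω_s² = ω_r¹ ⇒ overall = 104/71 × 23/70 = 1196/2485

1196/2485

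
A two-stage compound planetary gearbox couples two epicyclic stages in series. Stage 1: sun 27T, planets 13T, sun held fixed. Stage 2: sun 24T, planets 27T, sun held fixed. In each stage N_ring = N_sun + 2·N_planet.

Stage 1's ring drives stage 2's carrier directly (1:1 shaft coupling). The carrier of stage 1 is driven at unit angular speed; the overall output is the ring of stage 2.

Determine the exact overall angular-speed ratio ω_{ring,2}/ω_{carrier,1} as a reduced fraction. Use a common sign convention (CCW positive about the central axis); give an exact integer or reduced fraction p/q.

Stage 1: N_ring = 27 + 2·13 = 53
Stage 1: 27(ω_s−ω_c) = −53(ω_r−ω_c),  ω_s=0, ω_c=1
Stage 1: ω_r = 1 − (27/53)(0−1) = 80/53
  ⇒ ω_r¹/ω_c¹ = 80/53
Stage 2: N_ring = 24 + 2·27 = 78
Stage 2: 24(ω_s−ω_c) = −78(ω_r−ω_c),  ω_s=0, ω_c=1
Stage 2: ω_r = 1 − (24/78)(0−1) = 17/13
  ⇒ ω_r²/ω_c² = 17/13
Coupling ω_c² = ω_r¹ ⇒ overall = 80/53 × 17/13 = 1360/689

1360/689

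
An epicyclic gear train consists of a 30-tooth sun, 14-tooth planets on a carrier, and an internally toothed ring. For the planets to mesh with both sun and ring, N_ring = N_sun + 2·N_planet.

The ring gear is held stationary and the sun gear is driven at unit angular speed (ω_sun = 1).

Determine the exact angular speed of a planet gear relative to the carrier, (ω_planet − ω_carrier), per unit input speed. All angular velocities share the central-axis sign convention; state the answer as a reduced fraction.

-435/308

N_ring = 30 + 2·14 = 58
30(ω_s−ω_c) = −58(ω_r−ω_c),  ω_r=0, ω_s=1
30(1−ω_c) = −58(0−ω_c)  ⇒  88ω_c = 30  ⇒  ω_c = 15/44
sun–planet: 30·(1−15/44) = −14·(ω_p−ω_c)  ⇒  ω_p−ω_c = −(30/14)·(29/44) = -435/308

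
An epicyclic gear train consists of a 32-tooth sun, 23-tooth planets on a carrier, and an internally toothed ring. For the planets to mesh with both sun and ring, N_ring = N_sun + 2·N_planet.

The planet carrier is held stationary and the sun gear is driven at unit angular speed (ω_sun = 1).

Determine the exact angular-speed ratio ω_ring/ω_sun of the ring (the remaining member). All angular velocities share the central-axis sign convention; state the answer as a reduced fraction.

-16/39

N_ring = 32 + 2·23 = 78
32(ω_s−ω_c) = −78(ω_r−ω_c),  ω_c=0, ω_s=1
ω_r = 0 − (32/78)(1−0) = -16/39
ω_r/ω_s = -16/39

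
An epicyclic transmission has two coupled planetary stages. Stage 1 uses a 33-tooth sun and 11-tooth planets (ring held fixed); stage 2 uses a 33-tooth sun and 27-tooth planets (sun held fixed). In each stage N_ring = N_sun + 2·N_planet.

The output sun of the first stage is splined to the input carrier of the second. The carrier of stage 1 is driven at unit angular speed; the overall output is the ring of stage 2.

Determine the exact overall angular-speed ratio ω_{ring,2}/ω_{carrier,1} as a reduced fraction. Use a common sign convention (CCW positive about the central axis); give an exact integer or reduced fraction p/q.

320/87

Stage 1: N_ring = 33 + 2·11 = 55
Stage 1: 33(ω_s−ω_c) = −55(ω_r−ω_c),  ω_r=0, ω_c=1
Stage 1: ω_s = 1 − (55/33)(0−1) = 8/3
  ⇒ ω_s¹/ω_c¹ = 8/3
Stage 2: N_ring = 33 + 2·27 = 87
Stage 2: 33(ω_s−ω_c) = −87(ω_r−ω_c),  ω_s=0, ω_c=1
Stage 2: ω_r = 1 − (33/87)(0−1) = 40/29
  ⇒ ω_r²/ω_c² = 40/29
Coupling ω_c² = ω_s¹ ⇒ overall = 8/3 × 40/29 = 320/87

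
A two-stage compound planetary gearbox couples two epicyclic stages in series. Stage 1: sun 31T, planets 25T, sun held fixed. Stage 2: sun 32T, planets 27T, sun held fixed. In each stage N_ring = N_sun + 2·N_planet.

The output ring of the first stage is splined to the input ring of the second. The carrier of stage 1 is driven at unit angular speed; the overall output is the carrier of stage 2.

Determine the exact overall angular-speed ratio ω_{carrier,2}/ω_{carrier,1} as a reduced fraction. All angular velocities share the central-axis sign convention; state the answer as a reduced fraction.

4816/4779

Stage 1: N_ring = 31 + 2·25 = 81
Stage 1: 31(ω_s−ω_c) = −81(ω_r−ω_c),  ω_s=0, ω_c=1
Stage 1: ω_r = 1 − (31/81)(0−1) = 112/81
  ⇒ ω_r¹/ω_c¹ = 112/81
Stage 2: N_ring = 32 + 2·27 = 86
Stage 2: 32(ω_s−ω_c) = −86(ω_r−ω_c),  ω_s=0, ω_r=1
Stage 2: 32(0−ω_c) = −86(1−ω_c)  ⇒  118ω_c = 86  ⇒  ω_c = 43/59
  ⇒ ω_c²/ω_r² = 43/59
Coupling ω_r² = ω_r¹ ⇒ overall = 112/81 × 43/59 = 4816/4779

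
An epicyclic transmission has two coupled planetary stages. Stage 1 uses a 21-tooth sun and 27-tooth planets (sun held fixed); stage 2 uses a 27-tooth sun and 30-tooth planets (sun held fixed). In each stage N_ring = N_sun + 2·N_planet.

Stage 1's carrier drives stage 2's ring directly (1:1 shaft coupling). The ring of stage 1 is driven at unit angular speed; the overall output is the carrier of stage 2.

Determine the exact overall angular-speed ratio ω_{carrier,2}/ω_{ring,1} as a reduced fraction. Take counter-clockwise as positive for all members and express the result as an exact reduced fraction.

Stage 1: N_ring = 21 + 2·27 = 75
Stage 1: 21(ω_s−ω_c) = −75(ω_r−ω_c),  ω_s=0, ω_r=1
Stage 1: 21(0−ω_c) = −75(1−ω_c)  ⇒  96ω_c = 75  ⇒  ω_c = 25/32
  ⇒ ω_c¹/ω_r¹ = 25/32
Stage 2: N_ring = 27 + 2·30 = 87
Stage 2: 27(ω_s−ω_c) = −87(ω_r−ω_c),  ω_s=0, ω_r=1
Stage 2: 27(0−ω_c) = −87(1−ω_c)  ⇒  114ω_c = 87  ⇒  ω_c = 29/38
  ⇒ ω_c²/ω_r² = 29/38
Coupling ω_r² = ω_c¹ ⇒ overall = 25/32 × 29/38 = 725/1216

725/1216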